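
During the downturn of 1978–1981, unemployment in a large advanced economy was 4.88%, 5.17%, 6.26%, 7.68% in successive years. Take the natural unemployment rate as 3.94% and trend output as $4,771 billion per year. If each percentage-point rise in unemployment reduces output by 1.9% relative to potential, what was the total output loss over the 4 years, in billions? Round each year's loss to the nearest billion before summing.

Year 1978: gap = -1.9 × (4.88 - 3.94) = -1.786%, loss ≈ 4771 × 1.786/100 ≈ 85.
Year 1979: gap = -1.9 × (5.17 - 3.94) = -2.337%, loss ≈ 4771 × 2.337/100 ≈ 111.
Year 1980: gap = -1.9 × (6.26 - 3.94) = -4.408%, loss ≈ 4771 × 4.408/100 ≈ 210.
Year 1981: gap = -1.9 × (7.68 - 3.94) = -7.106%, loss ≈ 4771 × 7.106/100 ≈ 339.
Total lost output = 85 + 111 + 210 + 339 = 745 billion.

$745 billion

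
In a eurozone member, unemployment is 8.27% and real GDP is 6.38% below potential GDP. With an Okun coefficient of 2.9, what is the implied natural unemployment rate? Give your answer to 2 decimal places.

From Okun's law, u - u* = -(output gap)/β = -(-6.38)/2.9 = 2.2 points.
So u* = 8.27 - 2.2 = 6.07%.

6.07%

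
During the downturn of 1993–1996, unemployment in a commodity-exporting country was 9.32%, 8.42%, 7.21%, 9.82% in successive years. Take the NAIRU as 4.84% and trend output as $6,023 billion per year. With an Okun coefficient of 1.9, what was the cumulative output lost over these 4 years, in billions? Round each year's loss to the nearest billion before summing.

Year 1993: gap = -1.9 × (9.32 - 4.84) = -8.512%, loss ≈ 6023 × 8.512/100 ≈ 513.
Year 1994: gap = -1.9 × (8.42 - 4.84) = -6.802%, loss ≈ 6023 × 6.802/100 ≈ 410.
Year 1995: gap = -1.9 × (7.21 - 4.84) = -4.503%, loss ≈ 6023 × 4.503/100 ≈ 271.
Year 1996: gap = -1.9 × (9.82 - 4.84) = -9.462%, loss ≈ 6023 × 9.462/100 ≈ 570.
Total lost output = 513 + 410 + 271 + 570 = 1764 billion.

$1,764 billion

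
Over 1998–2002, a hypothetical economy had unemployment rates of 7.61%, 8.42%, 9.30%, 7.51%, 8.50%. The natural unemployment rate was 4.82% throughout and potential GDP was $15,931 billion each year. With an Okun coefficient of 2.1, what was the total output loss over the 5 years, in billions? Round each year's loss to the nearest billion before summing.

Year 1998: gap = -2.1 × (7.61 - 4.82) = -5.859%, loss ≈ 15931 × 5.859/100 ≈ 933.
Year 1999: gap = -2.1 × (8.42 - 4.82) = -7.56%, loss ≈ 15931 × 7.56/100 ≈ 1204.
Year 2000: gap = -2.1 × (9.3 - 4.82) = -9.408%, loss ≈ 15931 × 9.408/100 ≈ 1499.
Year 2001: gap = -2.1 × (7.51 - 4.82) = -5.649%, loss ≈ 15931 × 5.649/100 ≈ 900.
Year 2002: gap = -2.1 × (8.5 - 4.82) = -7.728%, loss ≈ 15931 × 7.728/100 ≈ 1231.
Total lost output = 933 + 1204 + 1499 + 900 + 1231 = 5767 billion.

$5,767 billion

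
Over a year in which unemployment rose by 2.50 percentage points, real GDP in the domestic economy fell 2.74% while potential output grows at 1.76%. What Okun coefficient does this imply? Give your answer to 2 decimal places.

β ≈ 1.80

Growth form: g_Y = g_Y* - β × Δu, so β = (g_Y* - g_Y)/Δu.
β = (1.76 + 2.74)/2.50 = 4.5/2.50 = 1.80.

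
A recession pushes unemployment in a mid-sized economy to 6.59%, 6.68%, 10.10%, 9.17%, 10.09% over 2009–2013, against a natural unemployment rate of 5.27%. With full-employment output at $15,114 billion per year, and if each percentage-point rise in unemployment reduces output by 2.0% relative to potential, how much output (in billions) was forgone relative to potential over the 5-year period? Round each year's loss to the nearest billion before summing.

Year 2009: gap = -2.0 × (6.59 - 5.27) = -2.64%, loss ≈ 15114 × 2.64/100 ≈ 399.
Year 2010: gap = -2.0 × (6.68 - 5.27) = -2.82%, loss ≈ 15114 × 2.82/100 ≈ 426.
Year 2011: gap = -2.0 × (10.1 - 5.27) = -9.66%, loss ≈ 15114 × 9.66/100 ≈ 1460.
Year 2012: gap = -2.0 × (9.17 - 5.27) = -7.8%, loss ≈ 15114 × 7.8/100 ≈ 1179.
Year 2013: gap = -2.0 × (10.09 - 5.27) = -9.64%, loss ≈ 15114 × 9.64/100 ≈ 1457.
Total lost output = 399 + 426 + 1460 + 1179 + 1457 = 4921 billion.

$4,921 billion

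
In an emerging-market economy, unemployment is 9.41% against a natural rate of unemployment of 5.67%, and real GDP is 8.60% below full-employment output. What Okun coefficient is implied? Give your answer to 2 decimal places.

β ≈ 2.30

Okun's law: output gap = -β × (u - u*).
-8.60 = -β × (9.41 - 5.67) = -β × 3.74, so β = 8.6/3.74 = 2.30.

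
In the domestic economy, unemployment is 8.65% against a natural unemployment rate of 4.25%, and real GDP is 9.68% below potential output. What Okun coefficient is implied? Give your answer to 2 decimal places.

Okun's law: output gap = -β × (u - u*).
-9.68 = -β × (8.65 - 4.25) = -β × 4.4, so β = 9.68/4.4 = 2.20.

β ≈ 2.20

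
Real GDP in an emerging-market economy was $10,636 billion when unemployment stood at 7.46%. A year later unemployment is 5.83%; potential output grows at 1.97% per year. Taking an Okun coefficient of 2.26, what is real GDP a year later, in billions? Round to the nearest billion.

Δu = 5.83 - 7.46 = -1.63 points.
Okun's law (growth form): g_Y = g_Y* - β × Δu = 1.97 - 2.26 × (-1.63) = 1.97 + 3.6838 = 5.6538%.
Real GDP in the next year = 10636 × (1 + 5.6538/100) = 10636 × 1.056538 ≈ 11237 billion.

$11,237 billion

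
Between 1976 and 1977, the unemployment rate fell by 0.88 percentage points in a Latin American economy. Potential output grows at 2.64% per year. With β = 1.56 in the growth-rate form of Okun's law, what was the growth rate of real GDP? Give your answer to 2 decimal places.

Growth-rate Okun's law: g_Y = g_Y* - β × Δu.
g_Y = 2.64 - 1.56 × (-0.88) = 2.64 + 1.3728 = 4.0128%, i.e. 4.01% to 2 d.p.

4.01%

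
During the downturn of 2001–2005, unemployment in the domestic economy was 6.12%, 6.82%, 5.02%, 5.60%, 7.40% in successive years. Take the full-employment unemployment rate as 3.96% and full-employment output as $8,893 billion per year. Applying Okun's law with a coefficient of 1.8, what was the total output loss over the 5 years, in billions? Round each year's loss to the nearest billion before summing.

Year 2001: gap = -1.8 × (6.12 - 3.96) = -3.888%, loss ≈ 8893 × 3.888/100 ≈ 346.
Year 2002: gap = -1.8 × (6.82 - 3.96) = -5.148%, loss ≈ 8893 × 5.148/100 ≈ 458.
Year 2003: gap = -1.8 × (5.02 - 3.96) = -1.908%, loss ≈ 8893 × 1.908/100 ≈ 170.
Year 2004: gap = -1.8 × (5.6 - 3.96) = -2.952%, loss ≈ 8893 × 2.952/100 ≈ 263.
Year 2005: gap = -1.8 × (7.4 - 3.96) = -6.192%, loss ≈ 8893 × 6.192/100 ≈ 551.
Total lost output = 346 + 458 + 170 + 263 + 551 = 1788 billion.

$1,788 billion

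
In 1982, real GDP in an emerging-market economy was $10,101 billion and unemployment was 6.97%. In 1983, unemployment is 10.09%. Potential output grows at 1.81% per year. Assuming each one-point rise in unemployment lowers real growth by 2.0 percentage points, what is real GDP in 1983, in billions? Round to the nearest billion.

Δu = 10.09 - 6.97 = 3.12 points.
Okun's law (growth form): g_Y = g_Y* - β × Δu = 1.81 - 2.0 × (3.12) = 1.81 - 6.24 = -4.43%.
Real GDP in the next year = 10101 × (1 - 4.43/100) = 10101 × 0.9557 ≈ 9654 billion.

$9,654 billion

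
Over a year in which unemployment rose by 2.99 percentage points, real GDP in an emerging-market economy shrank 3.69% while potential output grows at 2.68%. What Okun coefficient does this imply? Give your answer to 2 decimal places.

Growth form: g_Y = g_Y* - β × Δu, so β = (g_Y* - g_Y)/Δu.
β = (2.68 + 3.69)/2.99 = 6.37/2.99 = 2.13.

β ≈ 2.13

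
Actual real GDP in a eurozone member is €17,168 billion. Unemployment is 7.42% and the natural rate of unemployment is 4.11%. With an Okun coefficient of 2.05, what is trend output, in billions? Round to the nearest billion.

€18,418 billion

Unemployment gap = 7.42 - 4.11 = 3.31 points, so output gap = -2.05 × 3.31 = -6.7855%.
Since Y = Y* × (1 + gap/100), Y* = 17168/0.932145 ≈ 18418 billion.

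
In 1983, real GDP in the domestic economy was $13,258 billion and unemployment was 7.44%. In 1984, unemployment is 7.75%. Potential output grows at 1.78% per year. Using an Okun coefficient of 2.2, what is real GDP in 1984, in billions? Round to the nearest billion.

$13,404 billion

Δu = 7.75 - 7.44 = 0.31 points.
Okun's law (growth form): g_Y = g_Y* - β × Δu = 1.78 - 2.2 × (0.31) = 1.78 - 0.682 = 1.098%.
Real GDP in the next year = 13258 × (1 + 1.098/100) = 13258 × 1.01098 ≈ 13404 billion.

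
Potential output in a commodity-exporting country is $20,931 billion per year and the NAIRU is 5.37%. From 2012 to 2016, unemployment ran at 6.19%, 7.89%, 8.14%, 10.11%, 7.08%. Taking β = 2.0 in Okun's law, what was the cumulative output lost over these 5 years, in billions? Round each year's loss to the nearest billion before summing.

$5,258 billion

Year 2012: gap = -2.0 × (6.19 - 5.37) = -1.64%, loss ≈ 20931 × 1.64/100 ≈ 343.
Year 2013: gap = -2.0 × (7.89 - 5.37) = -5.04%, loss ≈ 20931 × 5.04/100 ≈ 1055.
Year 2014: gap = -2.0 × (8.14 - 5.37) = -5.54%, loss ≈ 20931 × 5.54/100 ≈ 1160.
Year 2015: gap = -2.0 × (10.11 - 5.37) = -9.48%, loss ≈ 20931 × 9.48/100 ≈ 1984.
Year 2016: gap = -2.0 × (7.08 - 5.37) = -3.42%, loss ≈ 20931 × 3.42/100 ≈ 716.
Total lost output = 343 + 1055 + 1160 + 1984 + 716 = 5258 billion.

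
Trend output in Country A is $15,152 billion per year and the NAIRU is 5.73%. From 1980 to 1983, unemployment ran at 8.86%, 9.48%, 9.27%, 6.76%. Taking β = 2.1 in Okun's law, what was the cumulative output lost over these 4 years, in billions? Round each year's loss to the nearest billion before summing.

Year 1980: gap = -2.1 × (8.86 - 5.73) = -6.573%, loss ≈ 15152 × 6.573/100 ≈ 996.
Year 1981: gap = -2.1 × (9.48 - 5.73) = -7.875%, loss ≈ 15152 × 7.875/100 ≈ 1193.
Year 1982: gap = -2.1 × (9.27 - 5.73) = -7.434%, loss ≈ 15152 × 7.434/100 ≈ 1126.
Year 1983: gap = -2.1 × (6.76 - 5.73) = -2.163%, loss ≈ 15152 × 2.163/100 ≈ 328.
Total lost output = 996 + 1193 + 1126 + 328 = 3643 billion.

$3,643 billion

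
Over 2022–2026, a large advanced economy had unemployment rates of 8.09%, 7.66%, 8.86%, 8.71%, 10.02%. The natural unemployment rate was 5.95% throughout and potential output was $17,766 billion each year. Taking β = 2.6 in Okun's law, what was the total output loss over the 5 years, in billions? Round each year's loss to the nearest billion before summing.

$6,278 billion

Year 2022: gap = -2.6 × (8.09 - 5.95) = -5.564%, loss ≈ 17766 × 5.564/100 ≈ 989.
Year 2023: gap = -2.6 × (7.66 - 5.95) = -4.446%, loss ≈ 17766 × 4.446/100 ≈ 790.
Year 2024: gap = -2.6 × (8.86 - 5.95) = -7.566%, loss ≈ 17766 × 7.566/100 ≈ 1344.
Year 2025: gap = -2.6 × (8.71 - 5.95) = -7.176%, loss ≈ 17766 × 7.176/100 ≈ 1275.
Year 2026: gap = -2.6 × (10.02 - 5.95) = -10.582%, loss ≈ 17766 × 10.582/100 ≈ 1880.
Total lost output = 989 + 790 + 1344 + 1275 + 1880 = 6278 billion.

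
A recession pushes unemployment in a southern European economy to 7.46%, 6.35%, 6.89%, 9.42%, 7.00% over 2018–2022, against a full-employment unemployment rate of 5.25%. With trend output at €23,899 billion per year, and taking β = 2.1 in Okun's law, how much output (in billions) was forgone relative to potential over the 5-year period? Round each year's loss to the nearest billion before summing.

€5,455 billion

Year 2018: gap = -2.1 × (7.46 - 5.25) = -4.641%, loss ≈ 23899 × 4.641/100 ≈ 1109.
Year 2019: gap = -2.1 × (6.35 - 5.25) = -2.31%, loss ≈ 23899 × 2.31/100 ≈ 552.
Year 2020: gap = -2.1 × (6.89 - 5.25) = -3.444%, loss ≈ 23899 × 3.444/100 ≈ 823.
Year 2021: gap = -2.1 × (9.42 - 5.25) = -8.757%, loss ≈ 23899 × 8.757/100 ≈ 2093.
Year 2022: gap = -2.1 × (7 - 5.25) = -3.675%, loss ≈ 23899 × 3.675/100 ≈ 878.
Total lost output = 1109 + 552 + 823 + 2093 + 878 = 5455 billion.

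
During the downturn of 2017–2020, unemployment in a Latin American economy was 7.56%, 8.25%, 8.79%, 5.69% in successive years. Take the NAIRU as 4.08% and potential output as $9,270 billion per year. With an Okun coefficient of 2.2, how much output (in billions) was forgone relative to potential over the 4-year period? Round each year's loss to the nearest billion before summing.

Year 2017: gap = -2.2 × (7.56 - 4.08) = -7.656%, loss ≈ 9270 × 7.656/100 ≈ 710.
Year 2018: gap = -2.2 × (8.25 - 4.08) = -9.174%, loss ≈ 9270 × 9.174/100 ≈ 850.
Year 2019: gap = -2.2 × (8.79 - 4.08) = -10.362%, loss ≈ 9270 × 10.362/100 ≈ 961.
Year 2020: gap = -2.2 × (5.69 - 4.08) = -3.542%, loss ≈ 9270 × 3.542/100 ≈ 328.
Total lost output = 710 + 850 + 961 + 328 = 2849 billion.

$2,849 billion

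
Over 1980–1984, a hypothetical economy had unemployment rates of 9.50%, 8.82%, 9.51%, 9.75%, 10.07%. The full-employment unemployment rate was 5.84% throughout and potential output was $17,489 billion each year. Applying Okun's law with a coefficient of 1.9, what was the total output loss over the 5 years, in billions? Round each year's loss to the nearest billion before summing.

$6,131 billion

Year 1980: gap = -1.9 × (9.5 - 5.84) = -6.954%, loss ≈ 17489 × 6.954/100 ≈ 1216.
Year 1981: gap = -1.9 × (8.82 - 5.84) = -5.662%, loss ≈ 17489 × 5.662/100 ≈ 990.
Year 1982: gap = -1.9 × (9.51 - 5.84) = -6.973%, loss ≈ 17489 × 6.973/100 ≈ 1220.
Year 1983: gap = -1.9 × (9.75 - 5.84) = -7.429%, loss ≈ 17489 × 7.429/100 ≈ 1299.
Year 1984: gap = -1.9 × (10.07 - 5.84) = -8.037%, loss ≈ 17489 × 8.037/100 ≈ 1406.
Total lost output = 1216 + 990 + 1220 + 1299 + 1406 = 6131 billion.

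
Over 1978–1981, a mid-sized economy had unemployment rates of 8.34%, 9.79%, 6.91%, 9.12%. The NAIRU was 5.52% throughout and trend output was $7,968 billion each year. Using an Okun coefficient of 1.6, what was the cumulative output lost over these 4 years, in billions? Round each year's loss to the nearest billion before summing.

Year 1978: gap = -1.6 × (8.34 - 5.52) = -4.512%, loss ≈ 7968 × 4.512/100 ≈ 360.
Year 1979: gap = -1.6 × (9.79 - 5.52) = -6.832%, loss ≈ 7968 × 6.832/100 ≈ 544.
Year 1980: gap = -1.6 × (6.91 - 5.52) = -2.224%, loss ≈ 7968 × 2.224/100 ≈ 177.
Year 1981: gap = -1.6 × (9.12 - 5.52) = -5.76%, loss ≈ 7968 × 5.76/100 ≈ 459.
Total lost output = 360 + 544 + 177 + 459 = 1540 billion.

$1,540 billion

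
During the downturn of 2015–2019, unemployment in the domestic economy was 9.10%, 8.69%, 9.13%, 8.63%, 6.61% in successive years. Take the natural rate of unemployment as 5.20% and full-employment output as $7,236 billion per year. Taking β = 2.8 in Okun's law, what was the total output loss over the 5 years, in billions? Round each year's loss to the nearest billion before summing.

Year 2015: gap = -2.8 × (9.1 - 5.2) = -10.92%, loss ≈ 7236 × 10.92/100 ≈ 790.
Year 2016: gap = -2.8 × (8.69 - 5.2) = -9.772%, loss ≈ 7236 × 9.772/100 ≈ 707.
Year 2017: gap = -2.8 × (9.13 - 5.2) = -11.004%, loss ≈ 7236 × 11.004/100 ≈ 796.
Year 2018: gap = -2.8 × (8.63 - 5.2) = -9.604%, loss ≈ 7236 × 9.604/100 ≈ 695.
Year 2019: gap = -2.8 × (6.61 - 5.2) = -3.948%, loss ≈ 7236 × 3.948/100 ≈ 286.
Total lost output = 790 + 707 + 796 + 695 + 286 = 3274 billion.

$3,274 billion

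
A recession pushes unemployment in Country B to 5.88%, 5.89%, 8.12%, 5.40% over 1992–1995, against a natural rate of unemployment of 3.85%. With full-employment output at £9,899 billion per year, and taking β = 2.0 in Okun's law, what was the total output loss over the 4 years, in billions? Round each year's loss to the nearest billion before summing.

Year 1992: gap = -2.0 × (5.88 - 3.85) = -4.06%, loss ≈ 9899 × 4.06/100 ≈ 402.
Year 1993: gap = -2.0 × (5.89 - 3.85) = -4.08%, loss ≈ 9899 × 4.08/100 ≈ 404.
Year 1994: gap = -2.0 × (8.12 - 3.85) = -8.54%, loss ≈ 9899 × 8.54/100 ≈ 845.
Year 1995: gap = -2.0 × (5.4 - 3.85) = -3.1%, loss ≈ 9899 × 3.1/100 ≈ 307.
Total lost output = 402 + 404 + 845 + 307 = 1958 billion.

£1,958 billion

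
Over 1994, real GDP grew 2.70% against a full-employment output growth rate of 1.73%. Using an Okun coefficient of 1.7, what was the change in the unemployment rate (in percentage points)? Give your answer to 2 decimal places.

Growth-rate Okun's law: g_Y = g_Y* - β × Δu, so Δu = (g_Y* - g_Y)/β.
Δu = (1.73 - 2.7)/1.7 = -0.97/1.7 = -0.57 percentage points.

-0.57 percentage points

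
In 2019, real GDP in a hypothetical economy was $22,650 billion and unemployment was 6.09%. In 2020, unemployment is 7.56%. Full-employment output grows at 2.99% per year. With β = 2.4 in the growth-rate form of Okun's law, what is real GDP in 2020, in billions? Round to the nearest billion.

$22,528 billion

Δu = 7.56 - 6.09 = 1.47 points.
Okun's law (growth form): g_Y = g_Y* - β × Δu = 2.99 - 2.4 × (1.47) = 2.99 - 3.528 = -0.538%.
Real GDP in the next year = 22650 × (1 - 0.538/100) = 22650 × 0.99462 ≈ 22528 billion.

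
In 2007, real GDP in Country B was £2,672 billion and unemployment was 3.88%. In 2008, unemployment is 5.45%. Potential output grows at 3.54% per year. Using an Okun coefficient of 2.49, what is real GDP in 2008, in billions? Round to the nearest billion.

£2,662 billion

Δu = 5.45 - 3.88 = 1.57 points.
Okun's law (growth form): g_Y = g_Y* - β × Δu = 3.54 - 2.49 × (1.57) = 3.54 - 3.9093 = -0.3693%.
Real GDP in the next year = 2672 × (1 - 0.3693/100) = 2672 × 0.996307 ≈ 2662 billion.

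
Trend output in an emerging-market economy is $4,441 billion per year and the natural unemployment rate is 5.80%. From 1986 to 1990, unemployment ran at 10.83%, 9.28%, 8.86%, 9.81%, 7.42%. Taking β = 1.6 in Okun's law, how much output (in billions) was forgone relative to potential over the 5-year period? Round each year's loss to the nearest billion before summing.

Year 1986: gap = -1.6 × (10.83 - 5.8) = -8.048%, loss ≈ 4441 × 8.048/100 ≈ 357.
Year 1987: gap = -1.6 × (9.28 - 5.8) = -5.568%, loss ≈ 4441 × 5.568/100 ≈ 247.
Year 1988: gap = -1.6 × (8.86 - 5.8) = -4.896%, loss ≈ 4441 × 4.896/100 ≈ 217.
Year 1989: gap = -1.6 × (9.81 - 5.8) = -6.416%, loss ≈ 4441 × 6.416/100 ≈ 285.
Year 1990: gap = -1.6 × (7.42 - 5.8) = -2.592%, loss ≈ 4441 × 2.592/100 ≈ 115.
Total lost output = 357 + 247 + 217 + 285 + 115 = 1221 billion.

$1,221 billion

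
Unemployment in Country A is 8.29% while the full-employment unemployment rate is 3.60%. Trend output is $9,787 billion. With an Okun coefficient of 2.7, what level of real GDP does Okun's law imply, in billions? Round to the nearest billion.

Unemployment gap = 8.29 - 3.6 = 4.69 points, so the output gap is -2.7 × 4.69 = -12.663%.
Actual GDP = 9787 × (1 - 12.663/100) = 9787 × 0.87337 ≈ 8548 billion.

$8,548 billion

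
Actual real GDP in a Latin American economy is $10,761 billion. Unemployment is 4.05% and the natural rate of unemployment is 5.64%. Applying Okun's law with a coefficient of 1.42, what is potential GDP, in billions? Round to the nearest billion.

Unemployment gap = 4.05 - 5.64 = -1.59 points, so output gap = -1.42 × (-1.59) = 2.2578%.
Since Y = Y* × (1 + gap/100), Y* = 10761/1.022578 ≈ 10523 billion.

$10,523 billion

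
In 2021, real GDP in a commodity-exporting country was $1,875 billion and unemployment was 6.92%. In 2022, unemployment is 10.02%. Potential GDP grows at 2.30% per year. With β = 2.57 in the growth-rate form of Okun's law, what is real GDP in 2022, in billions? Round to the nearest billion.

$1,769 billion

Δu = 10.02 - 6.92 = 3.1 points.
Okun's law (growth form): g_Y = g_Y* - β × Δu = 2.30 - 2.57 × (3.10) = 2.3 - 7.967 = -5.667%.
Real GDP in the next year = 1875 × (1 - 5.667/100) = 1875 × 0.94333 ≈ 1769 billion.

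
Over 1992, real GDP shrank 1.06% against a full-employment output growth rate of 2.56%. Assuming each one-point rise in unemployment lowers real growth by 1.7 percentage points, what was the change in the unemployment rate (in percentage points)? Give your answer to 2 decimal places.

Growth-rate Okun's law: g_Y = g_Y* - β × Δu, so Δu = (g_Y* - g_Y)/β.
Δu = (2.56 + 1.06)/1.7 = 3.62/1.7 = 2.13 percentage points.

2.13 percentage points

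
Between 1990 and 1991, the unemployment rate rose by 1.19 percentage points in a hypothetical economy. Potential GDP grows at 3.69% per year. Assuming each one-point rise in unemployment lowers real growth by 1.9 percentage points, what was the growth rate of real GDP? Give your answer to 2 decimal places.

Growth-rate Okun's law: g_Y = g_Y* - β × Δu.
g_Y = 3.69 - 1.9 × (1.19) = 3.69 - 2.261 = 1.429%, i.e. 1.43% to 2 d.p.

1.43%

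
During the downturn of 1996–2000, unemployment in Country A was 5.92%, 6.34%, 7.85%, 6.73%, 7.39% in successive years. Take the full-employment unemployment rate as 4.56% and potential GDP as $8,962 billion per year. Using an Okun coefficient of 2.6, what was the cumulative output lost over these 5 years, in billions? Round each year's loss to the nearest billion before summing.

$2,664 billion

Year 1996: gap = -2.6 × (5.92 - 4.56) = -3.536%, loss ≈ 8962 × 3.536/100 ≈ 317.
Year 1997: gap = -2.6 × (6.34 - 4.56) = -4.628%, loss ≈ 8962 × 4.628/100 ≈ 415.
Year 1998: gap = -2.6 × (7.85 - 4.56) = -8.554%, loss ≈ 8962 × 8.554/100 ≈ 767.
Year 1999: gap = -2.6 × (6.73 - 4.56) = -5.642%, loss ≈ 8962 × 5.642/100 ≈ 506.
Year 2000: gap = -2.6 × (7.39 - 4.56) = -7.358%, loss ≈ 8962 × 7.358/100 ≈ 659.
Total lost output = 317 + 415 + 767 + 506 + 659 = 2664 billion.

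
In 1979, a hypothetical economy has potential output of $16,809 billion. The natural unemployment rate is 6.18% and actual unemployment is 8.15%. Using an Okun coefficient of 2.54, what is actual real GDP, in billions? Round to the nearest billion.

Unemployment gap = 8.15 - 6.18 = 1.97 points, so the output gap is -2.54 × 1.97 = -5.0038%.
Actual GDP = 16809 × (1 - 5.0038/100) = 16809 × 0.949962 ≈ 15968 billion.

$15,968 billion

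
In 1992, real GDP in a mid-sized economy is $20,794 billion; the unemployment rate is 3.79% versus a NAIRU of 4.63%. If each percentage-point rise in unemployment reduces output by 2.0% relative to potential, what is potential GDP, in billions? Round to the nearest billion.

Unemployment gap = 3.79 - 4.63 = -0.84 points, so output gap = -2 × (-0.84) = 1.68%.
Since Y = Y* × (1 + gap/100), Y* = 20794/1.0168 ≈ 20450 billion.

$20,450 billion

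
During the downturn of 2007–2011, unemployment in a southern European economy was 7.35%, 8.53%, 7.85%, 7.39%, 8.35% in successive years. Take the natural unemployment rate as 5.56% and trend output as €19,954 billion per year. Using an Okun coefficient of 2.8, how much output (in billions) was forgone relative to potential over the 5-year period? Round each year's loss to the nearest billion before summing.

€6,519 billion

Year 2007: gap = -2.8 × (7.35 - 5.56) = -5.012%, loss ≈ 19954 × 5.012/100 ≈ 1000.
Year 2008: gap = -2.8 × (8.53 - 5.56) = -8.316%, loss ≈ 19954 × 8.316/100 ≈ 1659.
Year 2009: gap = -2.8 × (7.85 - 5.56) = -6.412%, loss ≈ 19954 × 6.412/100 ≈ 1279.
Year 2010: gap = -2.8 × (7.39 - 5.56) = -5.124%, loss ≈ 19954 × 5.124/100 ≈ 1022.
Year 2011: gap = -2.8 × (8.35 - 5.56) = -7.812%, loss ≈ 19954 × 7.812/100 ≈ 1559.
Total lost output = 1000 + 1659 + 1279 + 1022 + 1559 = 6519 billion.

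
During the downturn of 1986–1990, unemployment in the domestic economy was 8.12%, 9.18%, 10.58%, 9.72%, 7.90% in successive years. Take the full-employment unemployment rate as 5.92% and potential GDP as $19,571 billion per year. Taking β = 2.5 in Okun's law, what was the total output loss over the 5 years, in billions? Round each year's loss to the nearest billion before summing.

Year 1986: gap = -2.5 × (8.12 - 5.92) = -5.5%, loss ≈ 19571 × 5.5/100 ≈ 1076.
Year 1987: gap = -2.5 × (9.18 - 5.92) = -8.15%, loss ≈ 19571 × 8.15/100 ≈ 1595.
Year 1988: gap = -2.5 × (10.58 - 5.92) = -11.65%, loss ≈ 19571 × 11.65/100 ≈ 2280.
Year 1989: gap = -2.5 × (9.72 - 5.92) = -9.5%, loss ≈ 19571 × 9.5/100 ≈ 1859.
Year 1990: gap = -2.5 × (7.9 - 5.92) = -4.95%, loss ≈ 19571 × 4.95/100 ≈ 969.
Total lost output = 1076 + 1595 + 2280 + 1859 + 969 = 7779 billion.

$7,779 billion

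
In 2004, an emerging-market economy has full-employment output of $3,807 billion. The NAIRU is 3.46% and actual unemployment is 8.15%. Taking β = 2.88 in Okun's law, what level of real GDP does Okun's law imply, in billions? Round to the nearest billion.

$3,293 billion

Unemployment gap = 8.15 - 3.46 = 4.69 points, so the output gap is -2.88 × 4.69 = -13.5072%.
Actual GDP = 3807 × (1 - 13.5072/100) = 3807 × 0.864928 ≈ 3293 billion.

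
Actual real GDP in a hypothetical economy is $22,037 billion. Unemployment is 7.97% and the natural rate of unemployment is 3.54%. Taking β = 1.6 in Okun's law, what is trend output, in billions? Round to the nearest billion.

$23,718 billion

Unemployment gap = 7.97 - 3.54 = 4.43 points, so output gap = -1.6 × 4.43 = -7.088%.
Since Y = Y* × (1 + gap/100), Y* = 22037/0.92912 ≈ 23718 billion.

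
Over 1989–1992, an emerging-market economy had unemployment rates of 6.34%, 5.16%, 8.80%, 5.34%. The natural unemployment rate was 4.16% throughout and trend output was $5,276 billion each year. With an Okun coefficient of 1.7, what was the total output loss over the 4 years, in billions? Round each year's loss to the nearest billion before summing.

$808 billion

Year 1989: gap = -1.7 × (6.34 - 4.16) = -3.706%, loss ≈ 5276 × 3.706/100 ≈ 196.
Year 1990: gap = -1.7 × (5.16 - 4.16) = -1.7%, loss ≈ 5276 × 1.7/100 ≈ 90.
Year 1991: gap = -1.7 × (8.8 - 4.16) = -7.888%, loss ≈ 5276 × 7.888/100 ≈ 416.
Year 1992: gap = -1.7 × (5.34 - 4.16) = -2.006%, loss ≈ 5276 × 2.006/100 ≈ 106.
Total lost output = 196 + 90 + 416 + 106 = 808 billion.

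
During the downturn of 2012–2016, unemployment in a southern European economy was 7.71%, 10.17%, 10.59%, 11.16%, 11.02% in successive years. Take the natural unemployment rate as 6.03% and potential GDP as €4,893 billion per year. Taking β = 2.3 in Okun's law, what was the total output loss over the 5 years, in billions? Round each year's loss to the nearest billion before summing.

Year 2012: gap = -2.3 × (7.71 - 6.03) = -3.864%, loss ≈ 4893 × 3.864/100 ≈ 189.
Year 2013: gap = -2.3 × (10.17 - 6.03) = -9.522%, loss ≈ 4893 × 9.522/100 ≈ 466.
Year 2014: gap = -2.3 × (10.59 - 6.03) = -10.488%, loss ≈ 4893 × 10.488/100 ≈ 513.
Year 2015: gap = -2.3 × (11.16 - 6.03) = -11.799%, loss ≈ 4893 × 11.799/100 ≈ 577.
Year 2016: gap = -2.3 × (11.02 - 6.03) = -11.477%, loss ≈ 4893 × 11.477/100 ≈ 562.
Total lost output = 189 + 466 + 513 + 577 + 562 = 2307 billion.

€2,307 billion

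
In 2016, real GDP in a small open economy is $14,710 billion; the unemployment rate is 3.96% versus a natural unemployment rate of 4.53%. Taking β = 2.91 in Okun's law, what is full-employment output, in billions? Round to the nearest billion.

Unemployment gap = 3.96 - 4.53 = -0.57 points, so output gap = -2.91 × (-0.57) = 1.6587%.
Since Y = Y* × (1 + gap/100), Y* = 14710/1.016587 ≈ 14470 billion.

$14,470 billion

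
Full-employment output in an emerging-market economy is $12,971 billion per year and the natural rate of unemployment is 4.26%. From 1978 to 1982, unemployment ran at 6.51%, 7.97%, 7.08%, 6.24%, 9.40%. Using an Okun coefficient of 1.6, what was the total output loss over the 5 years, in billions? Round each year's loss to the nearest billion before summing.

Year 1978: gap = -1.6 × (6.51 - 4.26) = -3.6%, loss ≈ 12971 × 3.6/100 ≈ 467.
Year 1979: gap = -1.6 × (7.97 - 4.26) = -5.936%, loss ≈ 12971 × 5.936/100 ≈ 770.
Year 1980: gap = -1.6 × (7.08 - 4.26) = -4.512%, loss ≈ 12971 × 4.512/100 ≈ 585.
Year 1981: gap = -1.6 × (6.24 - 4.26) = -3.168%, loss ≈ 12971 × 3.168/100 ≈ 411.
Year 1982: gap = -1.6 × (9.4 - 4.26) = -8.224%, loss ≈ 12971 × 8.224/100 ≈ 1067.
Total lost output = 467 + 770 + 585 + 411 + 1067 = 3300 billion.

$3,300 billion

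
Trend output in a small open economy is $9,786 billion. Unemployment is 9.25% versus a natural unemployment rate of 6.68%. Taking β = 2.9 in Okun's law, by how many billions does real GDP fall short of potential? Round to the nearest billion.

Output gap = -2.9 × (9.25 - 6.68) = -2.9 × 2.57 = -7.453%.
Actual GDP ≈ 9786 × 0.92547 ≈ 9057 billion, so the shortfall is 9786 - 9057 = 729 billion.

$729 billion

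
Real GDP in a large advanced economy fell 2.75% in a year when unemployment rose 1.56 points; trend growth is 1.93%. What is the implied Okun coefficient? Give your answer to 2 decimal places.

β ≈ 3.00

Growth form: g_Y = g_Y* - β × Δu, so β = (g_Y* - g_Y)/Δu.
β = (1.93 + 2.75)/1.56 = 4.68/1.56 = 3.00.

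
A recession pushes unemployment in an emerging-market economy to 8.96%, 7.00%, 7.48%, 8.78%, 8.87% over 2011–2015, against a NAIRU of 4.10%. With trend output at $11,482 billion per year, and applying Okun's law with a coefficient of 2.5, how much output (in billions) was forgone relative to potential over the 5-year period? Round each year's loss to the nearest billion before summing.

Year 2011: gap = -2.5 × (8.96 - 4.1) = -12.15%, loss ≈ 11482 × 12.15/100 ≈ 1395.
Year 2012: gap = -2.5 × (7 - 4.1) = -7.25%, loss ≈ 11482 × 7.25/100 ≈ 832.
Year 2013: gap = -2.5 × (7.48 - 4.1) = -8.45%, loss ≈ 11482 × 8.45/100 ≈ 970.
Year 2014: gap = -2.5 × (8.78 - 4.1) = -11.7%, loss ≈ 11482 × 11.7/100 ≈ 1343.
Year 2015: gap = -2.5 × (8.87 - 4.1) = -11.925%, loss ≈ 11482 × 11.925/100 ≈ 1369.
Total lost output = 1395 + 832 + 970 + 1343 + 1369 = 5909 billion.

$5,909 billion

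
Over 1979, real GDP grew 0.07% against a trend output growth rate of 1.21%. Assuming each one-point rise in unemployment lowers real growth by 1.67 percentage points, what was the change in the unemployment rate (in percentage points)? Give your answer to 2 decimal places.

Growth-rate Okun's law: g_Y = g_Y* - β × Δu, so Δu = (g_Y* - g_Y)/β.
Δu = (1.21 - 0.07)/1.67 = 1.14/1.67 = 0.68 percentage points.

0.68 percentage points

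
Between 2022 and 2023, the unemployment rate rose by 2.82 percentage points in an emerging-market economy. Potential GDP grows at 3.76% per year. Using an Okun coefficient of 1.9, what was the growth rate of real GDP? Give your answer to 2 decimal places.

Growth-rate Okun's law: g_Y = g_Y* - β × Δu.
g_Y = 3.76 - 1.9 × (2.82) = 3.76 - 5.358 = -1.598%, i.e. -1.60% to 2 d.p.

-1.60%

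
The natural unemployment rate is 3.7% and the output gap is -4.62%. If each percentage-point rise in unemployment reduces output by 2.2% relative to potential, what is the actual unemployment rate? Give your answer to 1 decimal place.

From Okun's law, u - u* = -(output gap)/β = -(-4.62)/2.2 = 2.1 points.
So u = 3.7 + 2.1 = 5.8%.

5.8%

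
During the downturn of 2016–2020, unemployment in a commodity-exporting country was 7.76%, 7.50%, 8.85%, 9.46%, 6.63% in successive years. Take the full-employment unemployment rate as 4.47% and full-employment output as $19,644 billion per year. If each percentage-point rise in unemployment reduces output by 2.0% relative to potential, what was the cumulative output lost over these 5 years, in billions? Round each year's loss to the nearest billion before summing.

$7,013 billion

Year 2016: gap = -2.0 × (7.76 - 4.47) = -6.58%, loss ≈ 19644 × 6.58/100 ≈ 1293.
Year 2017: gap = -2.0 × (7.5 - 4.47) = -6.06%, loss ≈ 19644 × 6.06/100 ≈ 1190.
Year 2018: gap = -2.0 × (8.85 - 4.47) = -8.76%, loss ≈ 19644 × 8.76/100 ≈ 1721.
Year 2019: gap = -2.0 × (9.46 - 4.47) = -9.98%, loss ≈ 19644 × 9.98/100 ≈ 1960.
Year 2020: gap = -2.0 × (6.63 - 4.47) = -4.32%, loss ≈ 19644 × 4.32/100 ≈ 849.
Total lost output = 1293 + 1190 + 1721 + 1960 + 849 = 7013 billion.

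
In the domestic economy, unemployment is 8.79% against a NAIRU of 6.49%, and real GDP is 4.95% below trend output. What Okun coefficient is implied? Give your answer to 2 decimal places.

Okun's law: output gap = -β × (u - u*).
-4.95 = -β × (8.79 - 6.49) = -β × 2.3, so β = 4.95/2.3 = 2.15.

β ≈ 2.15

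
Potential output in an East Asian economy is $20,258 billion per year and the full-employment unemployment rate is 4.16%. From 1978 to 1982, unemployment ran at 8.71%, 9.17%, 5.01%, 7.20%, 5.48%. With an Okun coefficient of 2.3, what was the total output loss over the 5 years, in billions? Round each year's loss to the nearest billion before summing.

Year 1978: gap = -2.3 × (8.71 - 4.16) = -10.465%, loss ≈ 20258 × 10.465/100 ≈ 2120.
Year 1979: gap = -2.3 × (9.17 - 4.16) = -11.523%, loss ≈ 20258 × 11.523/100 ≈ 2334.
Year 1980: gap = -2.3 × (5.01 - 4.16) = -1.955%, loss ≈ 20258 × 1.955/100 ≈ 396.
Year 1981: gap = -2.3 × (7.2 - 4.16) = -6.992%, loss ≈ 20258 × 6.992/100 ≈ 1416.
Year 1982: gap = -2.3 × (5.48 - 4.16) = -3.036%, loss ≈ 20258 × 3.036/100 ≈ 615.
Total lost output = 2120 + 2334 + 396 + 1416 + 615 = 6881 billion.

$6,881 billion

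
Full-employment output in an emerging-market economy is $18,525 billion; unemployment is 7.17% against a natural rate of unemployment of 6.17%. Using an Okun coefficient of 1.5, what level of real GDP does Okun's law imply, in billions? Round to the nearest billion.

$18,247 billion

Unemployment gap = 7.17 - 6.17 = 1 point, so the output gap is -1.5 × 1 = -1.5%.
Actual GDP = 18525 × (1 - 1.5/100) = 18525 × 0.985 ≈ 18247 billion.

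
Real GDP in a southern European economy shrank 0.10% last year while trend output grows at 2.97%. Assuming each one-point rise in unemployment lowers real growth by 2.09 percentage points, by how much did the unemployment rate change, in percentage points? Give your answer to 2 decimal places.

Growth-rate Okun's law: g_Y = g_Y* - β × Δu, so Δu = (g_Y* - g_Y)/β.
Δu = (2.97 + 0.1)/2.09 = 3.07/2.09 = 1.47 percentage points.

1.47 percentage points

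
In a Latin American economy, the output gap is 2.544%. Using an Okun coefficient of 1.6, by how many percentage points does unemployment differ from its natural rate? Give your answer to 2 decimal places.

Okun's law: output gap = -β × (u - u*), so u - u* = -(output gap)/β.
u - u* = -(2.544)/1.6 = -1.59 percentage points.

-1.59 percentage points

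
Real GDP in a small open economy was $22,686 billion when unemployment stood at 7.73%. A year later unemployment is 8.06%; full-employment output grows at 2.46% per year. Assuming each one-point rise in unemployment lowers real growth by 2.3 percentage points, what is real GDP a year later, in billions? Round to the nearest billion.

$23,072 billion

Δu = 8.06 - 7.73 = 0.33 points.
Okun's law (growth form): g_Y = g_Y* - β × Δu = 2.46 - 2.3 × (0.33) = 2.46 - 0.759 = 1.701%.
Real GDP in the next year = 22686 × (1 + 1.701/100) = 22686 × 1.01701 ≈ 23072 billion.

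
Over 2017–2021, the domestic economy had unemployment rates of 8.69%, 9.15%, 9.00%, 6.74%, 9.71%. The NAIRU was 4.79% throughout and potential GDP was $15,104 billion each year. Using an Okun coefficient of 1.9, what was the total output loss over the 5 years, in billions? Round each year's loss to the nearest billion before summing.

$5,550 billion

Year 2017: gap = -1.9 × (8.69 - 4.79) = -7.41%, loss ≈ 15104 × 7.41/100 ≈ 1119.
Year 2018: gap = -1.9 × (9.15 - 4.79) = -8.284%, loss ≈ 15104 × 8.284/100 ≈ 1251.
Year 2019: gap = -1.9 × (9 - 4.79) = -7.999%, loss ≈ 15104 × 7.999/100 ≈ 1208.
Year 2020: gap = -1.9 × (6.74 - 4.79) = -3.705%, loss ≈ 15104 × 3.705/100 ≈ 560.
Year 2021: gap = -1.9 × (9.71 - 4.79) = -9.348%, loss ≈ 15104 × 9.348/100 ≈ 1412.
Total lost output = 1119 + 1251 + 1208 + 560 + 1412 = 5550 billion.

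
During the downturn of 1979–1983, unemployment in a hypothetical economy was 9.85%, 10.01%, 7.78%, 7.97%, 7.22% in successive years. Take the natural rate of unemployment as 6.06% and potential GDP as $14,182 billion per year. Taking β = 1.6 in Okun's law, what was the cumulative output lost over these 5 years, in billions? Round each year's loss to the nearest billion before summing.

Year 1979: gap = -1.6 × (9.85 - 6.06) = -6.064%, loss ≈ 14182 × 6.064/100 ≈ 860.
Year 1980: gap = -1.6 × (10.01 - 6.06) = -6.32%, loss ≈ 14182 × 6.32/100 ≈ 896.
Year 1981: gap = -1.6 × (7.78 - 6.06) = -2.752%, loss ≈ 14182 × 2.752/100 ≈ 390.
Year 1982: gap = -1.6 × (7.97 - 6.06) = -3.056%, loss ≈ 14182 × 3.056/100 ≈ 433.
Year 1983: gap = -1.6 × (7.22 - 6.06) = -1.856%, loss ≈ 14182 × 1.856/100 ≈ 263.
Total lost output = 860 + 896 + 390 + 433 + 263 = 2842 billion.

$2,842 billion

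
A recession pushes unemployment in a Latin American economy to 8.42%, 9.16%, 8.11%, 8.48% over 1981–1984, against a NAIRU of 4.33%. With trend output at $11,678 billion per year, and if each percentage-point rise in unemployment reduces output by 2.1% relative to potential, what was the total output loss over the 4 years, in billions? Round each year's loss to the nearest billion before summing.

$4,132 billion

Year 1981: gap = -2.1 × (8.42 - 4.33) = -8.589%, loss ≈ 11678 × 8.589/100 ≈ 1003.
Year 1982: gap = -2.1 × (9.16 - 4.33) = -10.143%, loss ≈ 11678 × 10.143/100 ≈ 1184.
Year 1983: gap = -2.1 × (8.11 - 4.33) = -7.938%, loss ≈ 11678 × 7.938/100 ≈ 927.
Year 1984: gap = -2.1 × (8.48 - 4.33) = -8.715%, loss ≈ 11678 × 8.715/100 ≈ 1018.
Total lost output = 1003 + 1184 + 927 + 1018 = 4132 billion.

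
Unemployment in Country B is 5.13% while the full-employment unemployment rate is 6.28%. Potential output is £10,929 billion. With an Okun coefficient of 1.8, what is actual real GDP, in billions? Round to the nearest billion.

Unemployment gap = 5.13 - 6.28 = -1.15 points, so the output gap is -1.8 × (-1.15) = 2.07%.
Actual GDP = 10929 × (1 + 2.07/100) = 10929 × 1.0207 ≈ 11155 billion.

£11,155 billion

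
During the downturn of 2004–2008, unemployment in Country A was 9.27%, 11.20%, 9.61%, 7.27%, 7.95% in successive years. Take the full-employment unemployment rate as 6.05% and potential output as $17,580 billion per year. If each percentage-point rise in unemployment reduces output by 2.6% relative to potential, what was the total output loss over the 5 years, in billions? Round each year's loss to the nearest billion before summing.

$6,879 billion

Year 2004: gap = -2.6 × (9.27 - 6.05) = -8.372%, loss ≈ 17580 × 8.372/100 ≈ 1472.
Year 2005: gap = -2.6 × (11.2 - 6.05) = -13.39%, loss ≈ 17580 × 13.39/100 ≈ 2354.
Year 2006: gap = -2.6 × (9.61 - 6.05) = -9.256%, loss ≈ 17580 × 9.256/100 ≈ 1627.
Year 2007: gap = -2.6 × (7.27 - 6.05) = -3.172%, loss ≈ 17580 × 3.172/100 ≈ 558.
Year 2008: gap = -2.6 × (7.95 - 6.05) = -4.94%, loss ≈ 17580 × 4.94/100 ≈ 868.
Total lost output = 1472 + 2354 + 1627 + 558 + 868 = 6879 billion.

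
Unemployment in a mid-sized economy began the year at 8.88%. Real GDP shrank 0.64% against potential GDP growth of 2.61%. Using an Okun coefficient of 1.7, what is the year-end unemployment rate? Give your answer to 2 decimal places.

Growth-rate Okun's law: g_Y = g_Y* - β × Δu, so Δu = (g_Y* - g_Y)/β.
Δu = (2.61 + 0.64)/1.7 = 3.25/1.7 = 1.91 percentage points.
Year-end unemployment = 8.88 + 1.91 = 10.79%.

10.79%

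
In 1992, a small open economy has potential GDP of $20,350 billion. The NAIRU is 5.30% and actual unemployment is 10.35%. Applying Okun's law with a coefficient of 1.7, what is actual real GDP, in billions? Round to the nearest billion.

Unemployment gap = 10.35 - 5.3 = 5.05 points, so the output gap is -1.7 × 5.05 = -8.585%.
Actual GDP = 20350 × (1 - 8.585/100) = 20350 × 0.91415 ≈ 18603 billion.

$18,603 billion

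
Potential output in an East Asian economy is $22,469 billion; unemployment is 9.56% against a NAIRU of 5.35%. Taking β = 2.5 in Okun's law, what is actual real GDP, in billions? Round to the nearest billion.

Unemployment gap = 9.56 - 5.35 = 4.21 points, so the output gap is -2.5 × 4.21 = -10.525%.
Actual GDP = 22469 × (1 - 10.525/100) = 22469 × 0.89475 ≈ 20104 billion.

$20,104 billion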